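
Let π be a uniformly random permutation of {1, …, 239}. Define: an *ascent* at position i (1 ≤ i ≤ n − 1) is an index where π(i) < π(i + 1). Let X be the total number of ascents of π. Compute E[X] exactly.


Write X = Σ X_I over i = 1, …, 238, with X_I the indicator of one ascent.
There are 238 indicators.
For each fixed i, the pair (π(i), π(i+1)) is a uniformly random ordered pair of distinct values from {1, …, 239}; by symmetry P[π(i) < π(i+1)] = 1/2.
By linearity: E[X] = 238 · (1/2) = (239 − 1) · (1/2) = 119 ≈ 119.00000.

E[X] = 119 = 119.00000.


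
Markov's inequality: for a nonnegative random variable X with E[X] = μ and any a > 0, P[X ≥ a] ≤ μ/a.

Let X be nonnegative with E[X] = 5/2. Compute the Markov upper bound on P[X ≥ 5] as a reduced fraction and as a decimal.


μ = E[X] = 5/2, a = 5.
Markov: P[X ≥ 5] ≤ μ/a = (5/2)/5 = 1/2.
Numerically: ≈ 0.5000.
(Since a = 5 > μ = 2.5000, the bound 1/2 is < 1 and informative.)

P[X ≥ 5] ≤ 1/2 ≈ 0.5000.


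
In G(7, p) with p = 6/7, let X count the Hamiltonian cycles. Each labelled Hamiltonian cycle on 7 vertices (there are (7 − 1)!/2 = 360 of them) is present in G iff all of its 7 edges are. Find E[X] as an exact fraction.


K_7 has (7 − 1)!/2 = 360 labelled Hamiltonian cycles.
For each such Hamiltonian cycle H, let X_H = 1 if all 7 edges of H are present in G. Then P[X_H = 1] = p^{7} = (6/7)^{7} = 279936/823543.
By linearity: E[X] = Σ_H E[X_H] = 360 · p^{7} = 360 · 279936/823543 = 100776960/823543.
Numerically: E[X] ≈ 122.37.

E[X] = 360 · (6/7)^{7} = 100776960/823543 ≈ 122.37.


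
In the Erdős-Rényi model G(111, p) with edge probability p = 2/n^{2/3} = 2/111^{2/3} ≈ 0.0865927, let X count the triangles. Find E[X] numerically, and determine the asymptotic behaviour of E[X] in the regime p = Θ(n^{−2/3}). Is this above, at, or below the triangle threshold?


Number of potential triangles: C(111, 3) = 221815.
Each occurs with probability p³ ≈ (0.0865927)³ ≈ 6.49297947e-04.
By linearity: E[X] = C(111, 3)·p³ ≈ 221815 · 6.49297947e-04 ≈ 144.024024.
Since α = 2/3 < 1, p = c/n^{2/3} ≫ 1/n is above the triangle threshold p ~ 1/n. Asymptotically E[X] ~ (c³/6)·n^{3(1−α)} = (2³/6)·n^{1} → ∞; triangles are abundant w.h.p.

E[X] ≈ 144.024024; in regime p = Θ(1/n^{2/3}) E[X] diverges (above the triangle threshold p ~ 1/n).


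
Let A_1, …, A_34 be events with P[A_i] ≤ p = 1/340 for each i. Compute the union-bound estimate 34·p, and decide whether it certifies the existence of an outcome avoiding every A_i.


Union bound: P[∪_{i=1}^{34} A_i] ≤ Σ_i P[A_i] ≤ 34·p = 34·(1/340) = 1/10.
Numerically: 1/10 ≈ 0.10000.
Is 1/10 < 1? YES.
Since P[∪ A_i] ≤ 1/10 < 1, the complement has P[∩ A_i^c] ≥ 1 − 1/10 = 9/10 > 0, so some outcome avoids every A_i.

34·p = 1/10 ≈ 0.10000; existence CERTIFIED by the union bound.


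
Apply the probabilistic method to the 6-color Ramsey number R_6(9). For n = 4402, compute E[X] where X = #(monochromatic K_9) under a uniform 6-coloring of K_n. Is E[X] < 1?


E[X] = C(4402, 9) · 6^{1 − 36} = 1696419745356657449393393700 · 6^{−35} = 1696419745356657449393393700/1719070799748422591028658176.
As a reduced fraction: E[X] = 141368312113054787449449475/143255899979035215919054848 ≈ 0.9868237.
Is E[X] < 1? YES.
Since E[X] < 1, there exists a 6-coloring of K_{4402} with no monochromatic K_9; hence R_6(9) > 4402.

E[X] = 141368312113054787449449475/143255899979035215919054848 ≈ 0.9868237; E[X] < 1, so R_6(9) > 4402.


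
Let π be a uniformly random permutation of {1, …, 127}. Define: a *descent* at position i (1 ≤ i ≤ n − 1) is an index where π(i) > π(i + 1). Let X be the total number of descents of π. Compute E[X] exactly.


Write X = Σ X_I over i = 1, …, 126, with X_I the indicator of one descent.
There are 126 indicators.
For each fixed i, the pair (π(i), π(i+1)) is a uniformly random ordered pair of distinct values from {1, …, 127}; by symmetry P[π(i) > π(i+1)] = 1/2.
By linearity: E[X] = 126 · (1/2) = (127 − 1) · (1/2) = 63 ≈ 63.0000.

E[X] = 63 = 63.0000.


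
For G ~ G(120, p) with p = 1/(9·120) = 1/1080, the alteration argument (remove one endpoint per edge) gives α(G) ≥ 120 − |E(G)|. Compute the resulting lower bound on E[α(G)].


E[|E(G)|] = C(120, 2)·p = 7140 · (1/1080) = 119/18.
E[α(G)] ≥ n − E[|E(G)|] = 120 − 119/18 = 2041/18.
Numerically: ≈ 113.389.
(This is only a lower bound; the true E[α(G)] may be larger.)

E[α(G)] ≥ 2041/18 ≈ 113.389.


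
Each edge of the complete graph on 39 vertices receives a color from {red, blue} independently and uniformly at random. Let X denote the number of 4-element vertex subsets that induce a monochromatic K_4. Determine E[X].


Let X = Σ_S X_S over the C(39, 4) = 82251 subsets S of size 4, where X_S = 1 if the K_4 on S is monochromatic.
For a fixed S, the K_4 on S has C(4, 2) = 6 edges. P[all 6 edges red] = (1/2)^6, and likewise for blue, so P[monochromatic] = 2·(1/2)^6 = 2^{1 − 6} = 1/32.
Summing: E[X] = C(39, 4) · 2^{1 − 6} = 82251 · 1/32 = 82251/32.
Numerically: E[X] ≈ 2570.3438.

E[X] = C(39,4)·2^(1−C(4,2)) = 82251/32 ≈ 2570.3438.


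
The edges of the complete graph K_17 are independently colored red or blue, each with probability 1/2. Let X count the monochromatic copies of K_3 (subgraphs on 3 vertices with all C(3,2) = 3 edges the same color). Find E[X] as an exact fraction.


Let X = Σ_S X_S over the C(17, 3) = 680 subsets S of size 3, where X_S = 1 if the K_3 on S is monochromatic.
For a fixed S, the K_3 on S has C(3, 2) = 3 edges. P[all 3 edges red] = (1/2)^3, and likewise for blue, so P[monochromatic] = 2·(1/2)^3 = 2^{1 − 3} = 1/4.
By linearity of expectation: E[X] = C(17, 3) · 2^{1 − 3} = 680 · 1/4 = 170.
Numerically: E[X] ≈ 170.000000.

E[X] = C(17,3)·2^(1−C(3,2)) = 170 ≈ 170.000000.


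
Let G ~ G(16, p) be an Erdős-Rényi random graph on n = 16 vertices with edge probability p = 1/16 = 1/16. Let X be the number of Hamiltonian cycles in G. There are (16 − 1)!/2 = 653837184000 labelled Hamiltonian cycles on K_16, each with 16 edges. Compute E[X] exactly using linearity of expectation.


K_16 has (16 − 1)!/2 = 653837184000 labelled Hamiltonian cycles.
For each such Hamiltonian cycle H, let X_H = 1 if all 16 edges of H are present in G. Then P[X_H = 1] = p^{16} = (1/16)^{16} = 1/18446744073709551616.
Summing the indicators: E[X] = Σ_H E[X_H] = 653837184000 · p^{16} = 653837184000 · 1/18446744073709551616 = 638512875/18014398509481984.
Numerically: E[X] ≈ 3.54e-08.

E[X] = 653837184000 · (1/16)^{16} = 638512875/18014398509481984 ≈ 3.54e-08.


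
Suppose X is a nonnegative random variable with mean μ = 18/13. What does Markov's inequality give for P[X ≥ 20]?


μ = E[X] = 18/13, a = 20.
Markov: P[X ≥ 20] ≤ μ/a = (18/13)/20 = 9/130.
Numerically: ≈ 0.069231.
(Since a = 20 > μ = 1.384615, the bound 9/130 is < 1 and informative.)

P[X ≥ 20] ≤ 9/130 ≈ 0.069231.


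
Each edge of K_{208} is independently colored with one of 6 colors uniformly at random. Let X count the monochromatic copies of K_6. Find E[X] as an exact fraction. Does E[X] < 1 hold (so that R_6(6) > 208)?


E[X] = C(208, 6) · 6^{1 − 15} = 104579959848 · 6^{−14} = 104579959848/78364164096.
As a reduced fraction: E[X] = 4357498327/3265173504 ≈ 1.33454.
Is E[X] < 1? NO.
Since E[X] ≥ 1, the first-moment bound is inconclusive at n = 208; it does NOT by itself certify R_6(6) > 208.

E[X] = 4357498327/3265173504 ≈ 1.33454; E[X] ≥ 1; first-moment method inconclusive here.


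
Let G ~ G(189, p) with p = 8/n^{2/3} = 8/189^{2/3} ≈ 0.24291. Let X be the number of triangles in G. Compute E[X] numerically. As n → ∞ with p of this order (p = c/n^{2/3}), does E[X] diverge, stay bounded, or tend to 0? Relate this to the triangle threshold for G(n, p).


Number of potential triangles: C(189, 3) = 1107414.
Each occurs with probability p³ ≈ (0.24291)³ ≈ 1.4333305e-02.
By linearity: E[X] = C(189, 3)·p³ ≈ 1107414 · 1.4333305e-02 ≈ 15872.90300.
Since α = 2/3 < 1, p = c/n^{2/3} ≫ 1/n is above the triangle threshold p ~ 1/n. Asymptotically E[X] ~ (c³/6)·n^{3(1−α)} = (8³/6)·n^{1} → ∞; triangles are abundant w.h.p.

E[X] ≈ 15872.90300; in regime p = Θ(1/n^{2/3}) E[X] diverges (above the triangle threshold p ~ 1/n).


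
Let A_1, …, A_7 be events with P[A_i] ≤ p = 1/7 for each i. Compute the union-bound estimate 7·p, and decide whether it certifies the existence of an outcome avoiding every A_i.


Union bound: P[∪_{i=1}^{7} A_i] ≤ Σ_i P[A_i] ≤ 7·p = 7·(1/7) = 1.
Numerically: 1 ≈ 1.00000.
Is 1 < 1? NO.
Since the bound 1 is ≥ 1, the union bound is uninformative here; it does NOT by itself certify existence.

7·p = 1 ≈ 1.00000; existence NOT certified by the union bound.


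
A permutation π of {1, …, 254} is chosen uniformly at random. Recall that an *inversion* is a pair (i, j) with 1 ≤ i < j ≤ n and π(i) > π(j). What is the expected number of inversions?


Write X = Σ X_I over the C(254, 2) = 32131 pairs i < j, with X_I the indicator of one inversion.
There are 32131 indicators.
For each fixed pair i < j, the values π(i) and π(j) are two distinct elements of {1, …, 254} in uniformly random order; by symmetry P[π(i) > π(j)] = 1/2.
By linearity: E[X] = 32131 · (1/2) = C(254, 2) · (1/2) = 32131/2 = 32131/2 ≈ 16065.500.

E[X] = 32131/2 = 16065.500.


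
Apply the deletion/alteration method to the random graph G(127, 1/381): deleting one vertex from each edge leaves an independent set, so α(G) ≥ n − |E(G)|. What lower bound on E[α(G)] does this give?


E[|E(G)|] = C(127, 2)·p = 8001 · (1/381) = 21.
E[α(G)] ≥ n − E[|E(G)|] = 127 − 21 = 106.
Numerically: ≈ 106.000.
(This is only a lower bound; the true E[α(G)] may be larger.)

E[α(G)] ≥ 106 ≈ 106.000.


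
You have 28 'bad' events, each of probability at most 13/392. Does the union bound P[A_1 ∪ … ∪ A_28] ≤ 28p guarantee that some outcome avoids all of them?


Union bound: P[∪_{i=1}^{28} A_i] ≤ Σ_i P[A_i] ≤ 28·p = 28·(13/392) = 13/14.
Numerically: 13/14 ≈ 0.92857.
Is 13/14 < 1? YES.
Since P[∪ A_i] ≤ 13/14 < 1, the complement has P[∩ A_i^c] ≥ 1 − 13/14 = 1/14 > 0, so some outcome avoids every A_i.

28·p = 13/14 ≈ 0.92857; existence CERTIFIED by the union bound.


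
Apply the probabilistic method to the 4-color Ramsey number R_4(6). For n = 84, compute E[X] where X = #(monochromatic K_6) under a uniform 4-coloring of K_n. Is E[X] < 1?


E[X] = C(84, 6) · 4^{1 − 15} = 406481544 · 4^{−14} = 406481544/268435456.
As a reduced fraction: E[X] = 50810193/33554432 ≈ 1.514.
Is E[X] < 1? NO.
Since E[X] ≥ 1, the first-moment bound is inconclusive at n = 84; it does NOT by itself certify R_4(6) > 84.

E[X] = 50810193/33554432 ≈ 1.514; E[X] ≥ 1; first-moment method inconclusive here.


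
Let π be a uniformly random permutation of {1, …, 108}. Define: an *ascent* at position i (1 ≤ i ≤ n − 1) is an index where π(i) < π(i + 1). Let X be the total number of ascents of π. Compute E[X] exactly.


Write X = Σ X_I over i = 1, …, 107, with X_I the indicator of one ascent.
There are 107 indicators.
For each fixed i, the pair (π(i), π(i+1)) is a uniformly random ordered pair of distinct values from {1, …, 108}; by symmetry P[π(i) < π(i+1)] = 1/2.
By linearity: E[X] = 107 · (1/2) = (108 − 1) · (1/2) = 107/2 ≈ 53.500000.

E[X] = 107/2 = 53.500000.


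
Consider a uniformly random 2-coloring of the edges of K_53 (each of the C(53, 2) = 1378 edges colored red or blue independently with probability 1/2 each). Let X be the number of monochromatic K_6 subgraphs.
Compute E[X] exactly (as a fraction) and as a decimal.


Let X = Σ_S X_S over the C(53, 6) = 22957480 subsets S of size 6, where X_S = 1 if the K_6 on S is monochromatic.
For a fixed S, the K_6 on S has C(6, 2) = 15 edges. P[all 15 edges red] = (1/2)^15, and likewise for blue, so P[monochromatic] = 2·(1/2)^15 = 2^{1 − 15} = 1/16384.
By linearity of expectation: E[X] = C(53, 6) · 2^{1 − 15} = 22957480 · 1/16384 = 2869685/2048.
Numerically: E[X] ≈ 1401.213.

E[X] = C(53,6)·2^(1−C(6,2)) = 2869685/2048 ≈ 1401.213.


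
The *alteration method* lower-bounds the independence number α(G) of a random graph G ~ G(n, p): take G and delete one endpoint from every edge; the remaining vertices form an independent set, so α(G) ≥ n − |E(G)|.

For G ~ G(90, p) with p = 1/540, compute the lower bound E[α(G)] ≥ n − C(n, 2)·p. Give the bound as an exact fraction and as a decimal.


E[|E(G)|] = C(90, 2)·p = 4005 · (1/540) = 89/12.
E[α(G)] ≥ n − E[|E(G)|] = 90 − 89/12 = 991/12.
Numerically: ≈ 82.583333.
(This is only a lower bound; the true E[α(G)] may be larger.)

E[α(G)] ≥ 991/12 ≈ 82.583333.


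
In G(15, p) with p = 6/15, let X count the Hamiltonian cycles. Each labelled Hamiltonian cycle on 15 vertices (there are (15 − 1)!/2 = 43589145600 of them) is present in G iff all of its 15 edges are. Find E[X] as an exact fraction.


K_15 has (15 − 1)!/2 = 43589145600 labelled Hamiltonian cycles.
For each such Hamiltonian cycle H, let X_H = 1 if all 15 edges of H are present in G. Then P[X_H = 1] = p^{15} = (2/5)^{15} = 32768/30517578125.
By linearity: E[X] = Σ_H E[X_H] = 43589145600 · p^{15} = 43589145600 · 32768/30517578125 = 57133164920832/1220703125.
Numerically: E[X] ≈ 46803.

E[X] = 43589145600 · (2/5)^{15} = 57133164920832/1220703125 ≈ 46803.


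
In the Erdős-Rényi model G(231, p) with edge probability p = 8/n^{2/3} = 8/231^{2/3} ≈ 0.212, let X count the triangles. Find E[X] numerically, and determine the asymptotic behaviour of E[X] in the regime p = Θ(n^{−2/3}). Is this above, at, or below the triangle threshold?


Number of potential triangles: C(231, 3) = 2027795.
Each occurs with probability p³ ≈ (0.212)³ ≈ 9.59502e-03.
By linearity: E[X] = C(231, 3)·p³ ≈ 2027795 · 9.59502e-03 ≈ 19456.739.
Since α = 2/3 < 1, p = c/n^{2/3} ≫ 1/n is above the triangle threshold p ~ 1/n. Asymptotically E[X] ~ (c³/6)·n^{3(1−α)} = (8³/6)·n^{1} → ∞; triangles are abundant w.h.p.

E[X] ≈ 19456.739; in regime p = Θ(1/n^{2/3}) E[X] diverges (above the triangle threshold p ~ 1/n).


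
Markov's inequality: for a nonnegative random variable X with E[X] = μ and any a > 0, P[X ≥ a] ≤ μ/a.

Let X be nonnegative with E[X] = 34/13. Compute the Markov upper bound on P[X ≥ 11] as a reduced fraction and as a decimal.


μ = E[X] = 34/13, a = 11.
Markov: P[X ≥ 11] ≤ μ/a = (34/13)/11 = 34/143.
Numerically: ≈ 0.237762.
(Since a = 11 > μ = 2.615385, the bound 34/143 is < 1 and informative.)

P[X ≥ 11] ≤ 34/143 ≈ 0.237762.


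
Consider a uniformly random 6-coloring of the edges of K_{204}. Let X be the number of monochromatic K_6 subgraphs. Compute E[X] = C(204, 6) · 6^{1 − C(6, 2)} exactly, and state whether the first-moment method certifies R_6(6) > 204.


E[X] = C(204, 6) · 6^{1 − 15} = 92944609660 · 6^{−14} = 92944609660/78364164096.
As a reduced fraction: E[X] = 23236152415/19591041024 ≈ 1.186060.
Is E[X] < 1? NO.
Since E[X] ≥ 1, the first-moment bound is inconclusive at n = 204; it does NOT by itself certify R_6(6) > 204.

E[X] = 23236152415/19591041024 ≈ 1.186060; E[X] ≥ 1; first-moment method inconclusive here.


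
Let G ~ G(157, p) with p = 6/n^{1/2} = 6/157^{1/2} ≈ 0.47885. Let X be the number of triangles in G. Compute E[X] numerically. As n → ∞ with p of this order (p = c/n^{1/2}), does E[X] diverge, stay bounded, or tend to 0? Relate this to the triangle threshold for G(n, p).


Number of potential triangles: C(157, 3) = 632710.
Each occurs with probability p³ ≈ (0.47885)³ ≈ 1.0980049e-01.
By linearity: E[X] = C(157, 3)·p³ ≈ 632710 · 1.0980049e-01 ≈ 69471.86712.
Since α = 1/2 < 1, p = c/n^{1/2} ≫ 1/n is above the triangle threshold p ~ 1/n. Asymptotically E[X] ~ (c³/6)·n^{3(1−α)} = (6³/6)·n^{1.5} → ∞; triangles are abundant w.h.p.

E[X] ≈ 69471.86712; in regime p = Θ(1/n^{1/2}) E[X] diverges (above the triangle threshold p ~ 1/n).


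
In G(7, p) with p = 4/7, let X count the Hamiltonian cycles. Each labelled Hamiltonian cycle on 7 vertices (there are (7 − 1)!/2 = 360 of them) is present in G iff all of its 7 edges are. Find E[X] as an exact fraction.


K_7 has (7 − 1)!/2 = 360 labelled Hamiltonian cycles.
For each such Hamiltonian cycle H, let X_H = 1 if all 7 edges of H are present in G. Then P[X_H = 1] = p^{7} = (4/7)^{7} = 16384/823543.
Summing the indicators: E[X] = Σ_H E[X_H] = 360 · p^{7} = 360 · 16384/823543 = 5898240/823543.
Numerically: E[X] ≈ 7.162.

E[X] = 360 · (4/7)^{7} = 5898240/823543 ≈ 7.162.


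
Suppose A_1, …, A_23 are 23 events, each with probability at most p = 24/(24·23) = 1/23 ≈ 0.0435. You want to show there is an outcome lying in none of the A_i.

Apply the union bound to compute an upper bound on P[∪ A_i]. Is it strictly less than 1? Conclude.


Union bound: P[∪_{i=1}^{23} A_i] ≤ Σ_i P[A_i] ≤ 23·p = 23·(1/23) = 1.
Numerically: 1 ≈ 1.0000.
Is 1 < 1? NO.
Since the bound 1 is ≥ 1, the union bound is uninformative here; it does NOT by itself certify existence.

23·p = 1 ≈ 1.0000; existence NOT certified by the union bound.


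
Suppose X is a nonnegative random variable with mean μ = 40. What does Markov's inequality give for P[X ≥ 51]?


μ = E[X] = 40, a = 51.
Markov: P[X ≥ 51] ≤ μ/a = (40)/51 = 40/51.
Numerically: ≈ 0.78431.
(Since a = 51 > μ = 40.00000, the bound 40/51 is < 1 and informative.)

P[X ≥ 51] ≤ 40/51 ≈ 0.78431.


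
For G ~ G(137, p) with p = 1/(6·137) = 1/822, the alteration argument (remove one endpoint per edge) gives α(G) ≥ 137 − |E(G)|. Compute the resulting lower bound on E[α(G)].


E[|E(G)|] = C(137, 2)·p = 9316 · (1/822) = 34/3.
E[α(G)] ≥ n − E[|E(G)|] = 137 − 34/3 = 377/3.
Numerically: ≈ 125.667.
(This is only a lower bound; the true E[α(G)] may be larger.)

E[α(G)] ≥ 377/3 ≈ 125.667.


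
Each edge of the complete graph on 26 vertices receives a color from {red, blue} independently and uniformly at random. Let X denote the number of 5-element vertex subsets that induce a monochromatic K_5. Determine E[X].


Let X = Σ_S X_S over the C(26, 5) = 65780 subsets S of size 5, where X_S = 1 if the K_5 on S is monochromatic.
For a fixed S, the K_5 on S has C(5, 2) = 10 edges. P[all 10 edges red] = (1/2)^10, and likewise for blue, so P[monochromatic] = 2·(1/2)^10 = 2^{1 − 10} = 1/512.
By linearity of expectation: E[X] = C(26, 5) · 2^{1 − 10} = 65780 · 1/512 = 16445/128.
Numerically: E[X] ≈ 128.476562.

E[X] = C(26,5)·2^(1−C(5,2)) = 16445/128 ≈ 128.476562.


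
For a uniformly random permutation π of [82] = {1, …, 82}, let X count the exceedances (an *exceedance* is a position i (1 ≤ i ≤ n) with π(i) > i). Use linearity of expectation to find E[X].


Write X = Σ_{i=1}^{82} X_i, where X_i = 1_{π(i) > i}.
For each fixed i, π(i) is uniform over {1, …, 82} (marginal of a uniform permutation), so P[π(i) > i] = (n − i)/n. Summing: Σ_{i=1}^{82} (n − i)/n = (0 + 1 + … + 81)/82 = 82(82 − 1)/(2·82) = (82 − 1)/2.
Hence E[X] = Σ_{i=1}^{82} (82 − i)/82 = 81/2 ≈ 40.500.

E[X] = 81/2 = 40.500.


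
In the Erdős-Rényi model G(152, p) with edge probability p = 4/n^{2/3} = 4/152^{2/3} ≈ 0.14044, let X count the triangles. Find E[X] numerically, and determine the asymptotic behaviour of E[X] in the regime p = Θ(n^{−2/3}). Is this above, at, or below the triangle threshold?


Number of potential triangles: C(152, 3) = 573800.
Each occurs with probability p³ ≈ (0.14044)³ ≈ 2.7700831e-03.
By linearity: E[X] = C(152, 3)·p³ ≈ 573800 · 2.7700831e-03 ≈ 1589.47368.
Since α = 2/3 < 1, p = c/n^{2/3} ≫ 1/n is above the triangle threshold p ~ 1/n. Asymptotically E[X] ~ (c³/6)·n^{3(1−α)} = (4³/6)·n^{1} → ∞; triangles are abundant w.h.p.

E[X] ≈ 1589.47368; in regime p = Θ(1/n^{2/3}) E[X] diverges (above the triangle threshold p ~ 1/n).


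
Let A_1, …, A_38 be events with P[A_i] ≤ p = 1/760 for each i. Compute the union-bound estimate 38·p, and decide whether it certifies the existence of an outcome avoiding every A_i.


Union bound: P[∪_{i=1}^{38} A_i] ≤ Σ_i P[A_i] ≤ 38·p = 38·(1/760) = 1/20.
Numerically: 1/20 ≈ 0.05000.
Is 1/20 < 1? YES.
Since P[∪ A_i] ≤ 1/20 < 1, the complement has P[∩ A_i^c] ≥ 1 − 1/20 = 19/20 > 0, so some outcome avoids every A_i.

38·p = 1/20 ≈ 0.05000; existence CERTIFIED by the union bound.


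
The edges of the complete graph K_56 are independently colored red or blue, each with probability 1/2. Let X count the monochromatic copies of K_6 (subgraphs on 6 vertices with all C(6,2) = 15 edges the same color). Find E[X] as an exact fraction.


Let X = Σ_S X_S over the C(56, 6) = 32468436 subsets S of size 6, where X_S = 1 if the K_6 on S is monochromatic.
For a fixed S, the K_6 on S has C(6, 2) = 15 edges. P[all 15 edges red] = (1/2)^15, and likewise for blue, so P[monochromatic] = 2·(1/2)^15 = 2^{1 − 15} = 1/16384.
By linearity of expectation: E[X] = C(56, 6) · 2^{1 − 15} = 32468436 · 1/16384 = 8117109/4096.
Numerically: E[X] ≈ 1981.7161.

E[X] = C(56,6)·2^(1−C(6,2)) = 8117109/4096 ≈ 1981.7161.


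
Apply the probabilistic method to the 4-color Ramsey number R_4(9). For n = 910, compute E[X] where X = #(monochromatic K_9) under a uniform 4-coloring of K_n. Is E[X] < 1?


E[X] = C(910, 9) · 4^{1 − 36} = 1133378248346922788210 · 4^{−35} = 1133378248346922788210/1180591620717411303424.
As a reduced fraction: E[X] = 566689124173461394105/590295810358705651712 ≈ 0.9600.
Is E[X] < 1? YES.
Since E[X] < 1, there exists a 4-coloring of K_{910} with no monochromatic K_9; hence R_4(9) > 910.

E[X] = 566689124173461394105/590295810358705651712 ≈ 0.9600; E[X] < 1, so R_4(9) > 910.


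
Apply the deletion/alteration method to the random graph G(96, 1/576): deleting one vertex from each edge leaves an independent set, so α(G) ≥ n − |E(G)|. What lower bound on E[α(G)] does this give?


E[|E(G)|] = C(96, 2)·p = 4560 · (1/576) = 95/12.
E[α(G)] ≥ n − E[|E(G)|] = 96 − 95/12 = 1057/12.
Numerically: ≈ 88.083.
(This is only a lower bound; the true E[α(G)] may be larger.)

E[α(G)] ≥ 1057/12 ≈ 88.083.


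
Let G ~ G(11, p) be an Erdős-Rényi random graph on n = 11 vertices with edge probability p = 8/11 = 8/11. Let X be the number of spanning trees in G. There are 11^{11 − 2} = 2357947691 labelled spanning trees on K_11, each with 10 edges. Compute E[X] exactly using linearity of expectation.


K_11 has 11^{11 − 2} = 2357947691 labelled spanning trees.
For each such spanning tree H, let X_H = 1 if all 10 edges of H are present in G. Then P[X_H = 1] = p^{10} = (8/11)^{10} = 1073741824/25937424601.
Summing the indicators: E[X] = Σ_H E[X_H] = 2357947691 · p^{10} = 2357947691 · 1073741824/25937424601 = 1073741824/11.
Numerically: E[X] ≈ 9.761e+07.

E[X] = 2357947691 · (8/11)^{10} = 1073741824/11 ≈ 9.761e+07.


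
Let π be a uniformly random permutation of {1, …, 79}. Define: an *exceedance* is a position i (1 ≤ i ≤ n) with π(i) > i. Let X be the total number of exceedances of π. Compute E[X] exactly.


Write X = Σ_{i=1}^{79} X_i, where X_i = 1_{π(i) > i}.
For each fixed i, π(i) is uniform over {1, …, 79} (marginal of a uniform permutation), so P[π(i) > i] = (n − i)/n. Summing: Σ_{i=1}^{79} (n − i)/n = (0 + 1 + … + 78)/79 = 79(79 − 1)/(2·79) = (79 − 1)/2.
Hence E[X] = Σ_{i=1}^{79} (79 − i)/79 = 39 ≈ 39.000.

E[X] = 39 = 39.000.


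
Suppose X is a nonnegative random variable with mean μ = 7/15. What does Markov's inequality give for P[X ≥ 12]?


μ = E[X] = 7/15, a = 12.
Markov: P[X ≥ 12] ≤ μ/a = (7/15)/12 = 7/180.
Numerically: ≈ 0.039.
(Since a = 12 > μ = 0.467, the bound 7/180 is < 1 and informative.)

P[X ≥ 12] ≤ 7/180 ≈ 0.039.


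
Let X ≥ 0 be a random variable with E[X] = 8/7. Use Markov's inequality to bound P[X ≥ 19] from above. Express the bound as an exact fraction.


μ = E[X] = 8/7, a = 19.
Markov: P[X ≥ 19] ≤ μ/a = (8/7)/19 = 8/133.
Numerically: ≈ 0.060.
(Since a = 19 > μ = 1.143, the bound 8/133 is < 1 and informative.)

P[X ≥ 19] ≤ 8/133 ≈ 0.060.


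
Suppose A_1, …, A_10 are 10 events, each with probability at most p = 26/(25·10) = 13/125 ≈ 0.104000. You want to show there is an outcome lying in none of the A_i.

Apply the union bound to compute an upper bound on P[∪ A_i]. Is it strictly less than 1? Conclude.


Union bound: P[∪_{i=1}^{10} A_i] ≤ Σ_i P[A_i] ≤ 10·p = 10·(13/125) = 26/25.
Numerically: 26/25 ≈ 1.040000.
Is 26/25 < 1? NO.
Since the bound 26/25 is ≥ 1, the union bound is uninformative here; it does NOT by itself certify existence.

10·p = 26/25 ≈ 1.040000; existence NOT certified by the union bound.


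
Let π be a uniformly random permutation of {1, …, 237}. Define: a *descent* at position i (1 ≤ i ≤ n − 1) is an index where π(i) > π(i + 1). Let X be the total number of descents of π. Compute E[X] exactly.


Write X = Σ X_I over i = 1, …, 236, with X_I the indicator of one descent.
There are 236 indicators.
For each fixed i, the pair (π(i), π(i+1)) is a uniformly random ordered pair of distinct values from {1, …, 237}; by symmetry P[π(i) > π(i+1)] = 1/2.
By linearity: E[X] = 236 · (1/2) = (237 − 1) · (1/2) = 118 ≈ 118.000.

E[X] = 118 = 118.000.


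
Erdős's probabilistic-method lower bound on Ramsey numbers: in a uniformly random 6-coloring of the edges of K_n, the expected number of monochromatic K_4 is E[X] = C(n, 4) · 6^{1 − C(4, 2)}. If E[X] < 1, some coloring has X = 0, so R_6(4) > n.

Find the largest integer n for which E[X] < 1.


We need C(n, 4) · 6^{1 − 6} < 1, i.e. C(n, 4) < 6^{6 − 1} = 7776.
Check values of n near the boundary:
  n = 20: C(20, 4) = 4845; 4845 < 7776? YES
  n = 21: C(21, 4) = 5985; 5985 < 7776? YES
  n = 22: C(22, 4) = 7315; 7315 < 7776? YES
  n = 23: C(23, 4) = 8855; 8855 < 7776? NO
The largest n with C(n, 4) < 7776 is n = 22 (where E[X] = 7315/7776 ≈ 0.9407150). Hence R_6(4) > 22, i.e. R_6(4) ≥ 23.

Largest n = 22; hence R_6(4) > 22.


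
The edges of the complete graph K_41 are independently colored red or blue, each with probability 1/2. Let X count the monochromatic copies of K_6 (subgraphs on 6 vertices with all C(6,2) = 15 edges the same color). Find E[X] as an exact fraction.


Let X = Σ_S X_S over the C(41, 6) = 4496388 subsets S of size 6, where X_S = 1 if the K_6 on S is monochromatic.
For a fixed S, the K_6 on S has C(6, 2) = 15 edges. P[all 15 edges red] = (1/2)^15, and likewise for blue, so P[monochromatic] = 2·(1/2)^15 = 2^{1 − 15} = 1/16384.
By linearity: E[X] = C(41, 6) · 2^{1 − 15} = 4496388 · 1/16384 = 1124097/4096.
Numerically: E[X] ≈ 274.438.

E[X] = C(41,6)·2^(1−C(6,2)) = 1124097/4096 ≈ 274.438.


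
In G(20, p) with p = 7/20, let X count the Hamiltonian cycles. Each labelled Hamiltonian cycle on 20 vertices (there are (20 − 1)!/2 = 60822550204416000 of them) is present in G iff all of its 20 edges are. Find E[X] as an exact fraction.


K_20 has (20 − 1)!/2 = 60822550204416000 labelled Hamiltonian cycles.
For each such Hamiltonian cycle H, let X_H = 1 if all 20 edges of H are present in G. Then P[X_H = 1] = p^{20} = (7/20)^{20} = 79792266297612001/104857600000000000000000000.
Summing the indicators: E[X] = Σ_H E[X_H] = 60822550204416000 · p^{20} = 60822550204416000 · 79792266297612001/104857600000000000000000000 = 1184855742873690605203907421/25600000000000000000.
Numerically: E[X] ≈ 4.628e+07.

E[X] = 60822550204416000 · (7/20)^{20} = 1184855742873690605203907421/25600000000000000000 ≈ 4.628e+07.


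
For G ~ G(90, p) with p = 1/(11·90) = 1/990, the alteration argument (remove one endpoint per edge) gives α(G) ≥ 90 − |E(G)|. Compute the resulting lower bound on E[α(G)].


E[|E(G)|] = C(90, 2)·p = 4005 · (1/990) = 89/22.
E[α(G)] ≥ n − E[|E(G)|] = 90 − 89/22 = 1891/22.
Numerically: ≈ 85.954545.
(This is only a lower bound; the true E[α(G)] may be larger.)

E[α(G)] ≥ 1891/22 ≈ 85.954545.


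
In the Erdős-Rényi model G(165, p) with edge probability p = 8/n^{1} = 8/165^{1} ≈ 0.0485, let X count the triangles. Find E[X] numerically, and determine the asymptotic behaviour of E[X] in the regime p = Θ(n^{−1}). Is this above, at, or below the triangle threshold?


Number of potential triangles: C(165, 3) = 735130.
Each occurs with probability p³ ≈ (0.0485)³ ≈ 1.13977e-04.
By linearity: E[X] = C(165, 3)·p³ ≈ 735130 · 1.13977e-04 ≈ 83.788.
Here α = 1, so p = 8/n is exactly at the triangle threshold p ~ 1/n. Asymptotically E[X] → c³/6 = 8³/6 = 256/3 ≈ 85.333, a bounded constant. In this regime the triangle count is asymptotically Poisson(c³/6).

E[X] ≈ 83.788; in regime p = Θ(1/n^{1}) E[X] stays bounded (at the triangle threshold p ~ 1/n).


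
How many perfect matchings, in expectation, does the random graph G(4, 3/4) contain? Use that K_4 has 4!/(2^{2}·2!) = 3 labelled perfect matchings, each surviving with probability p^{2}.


K_4 has 4!/(2^{2}·2!) = 3 labelled perfect matchings.
For each such perfect matching H, let X_H = 1 if all 2 edges of H are present in G. Then P[X_H = 1] = p^{2} = (3/4)^{2} = 9/16.
Summing the indicators: E[X] = Σ_H E[X_H] = 3 · p^{2} = 3 · 9/16 = 27/16.
Numerically: E[X] ≈ 1.688.

E[X] = 3 · (3/4)^{2} = 27/16 ≈ 1.688.


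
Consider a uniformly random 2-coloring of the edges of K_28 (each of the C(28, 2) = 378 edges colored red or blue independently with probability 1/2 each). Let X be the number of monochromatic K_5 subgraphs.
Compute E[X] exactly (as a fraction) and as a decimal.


Let X = Σ_S X_S over the C(28, 5) = 98280 subsets S of size 5, where X_S = 1 if the K_5 on S is monochromatic.
For a fixed S, the K_5 on S has C(5, 2) = 10 edges. P[all 10 edges red] = (1/2)^10, and likewise for blue, so P[monochromatic] = 2·(1/2)^10 = 2^{1 − 10} = 1/512.
Summing: E[X] = C(28, 5) · 2^{1 − 10} = 98280 · 1/512 = 12285/64.
Numerically: E[X] ≈ 191.953.

E[X] = C(28,5)·2^(1−C(5,2)) = 12285/64 ≈ 191.953.


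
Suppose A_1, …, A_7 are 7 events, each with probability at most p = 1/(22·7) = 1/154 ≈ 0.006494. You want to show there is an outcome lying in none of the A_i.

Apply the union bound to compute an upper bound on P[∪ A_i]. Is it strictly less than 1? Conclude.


Union bound: P[∪_{i=1}^{7} A_i] ≤ Σ_i P[A_i] ≤ 7·p = 7·(1/154) = 1/22.
Numerically: 1/22 ≈ 0.045455.
Is 1/22 < 1? YES.
Since P[∪ A_i] ≤ 1/22 < 1, the complement has P[∩ A_i^c] ≥ 1 − 1/22 = 21/22 > 0, so some outcome avoids every A_i.

7·p = 1/22 ≈ 0.045455; existence CERTIFIED by the union bound.


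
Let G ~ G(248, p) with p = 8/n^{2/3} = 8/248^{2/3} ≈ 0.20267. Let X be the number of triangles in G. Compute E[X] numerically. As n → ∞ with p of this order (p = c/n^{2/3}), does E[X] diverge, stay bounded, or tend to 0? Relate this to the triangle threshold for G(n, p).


Number of potential triangles: C(248, 3) = 2511496.
Each occurs with probability p³ ≈ (0.20267)³ ≈ 8.32466181e-03.
By linearity: E[X] = C(248, 3)·p³ ≈ 2511496 · 8.32466181e-03 ≈ 20907.354839.
Since α = 2/3 < 1, p = c/n^{2/3} ≫ 1/n is above the triangle threshold p ~ 1/n. Asymptotically E[X] ~ (c³/6)·n^{3(1−α)} = (8³/6)·n^{1} → ∞; triangles are abundant w.h.p.

E[X] ≈ 20907.354839; in regime p = Θ(1/n^{2/3}) E[X] diverges (above the triangle threshold p ~ 1/n).


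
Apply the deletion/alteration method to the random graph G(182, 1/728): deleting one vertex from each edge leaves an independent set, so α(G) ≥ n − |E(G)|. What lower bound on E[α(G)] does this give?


E[|E(G)|] = C(182, 2)·p = 16471 · (1/728) = 181/8.
E[α(G)] ≥ n − E[|E(G)|] = 182 − 181/8 = 1275/8.
Numerically: ≈ 159.3750.
(This is only a lower bound; the true E[α(G)] may be larger.)

E[α(G)] ≥ 1275/8 ≈ 159.3750.


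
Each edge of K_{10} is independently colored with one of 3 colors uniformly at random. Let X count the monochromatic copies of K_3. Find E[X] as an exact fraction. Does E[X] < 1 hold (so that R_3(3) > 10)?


E[X] = C(10, 3) · 3^{1 − 3} = 120 · 3^{−2} = 120/9.
As a reduced fraction: E[X] = 40/3 ≈ 13.333333.
Is E[X] < 1? NO.
Since E[X] ≥ 1, the first-moment bound is inconclusive at n = 10; it does NOT by itself certify R_3(3) > 10.

E[X] = 40/3 ≈ 13.333333; E[X] ≥ 1; first-moment method inconclusive here.


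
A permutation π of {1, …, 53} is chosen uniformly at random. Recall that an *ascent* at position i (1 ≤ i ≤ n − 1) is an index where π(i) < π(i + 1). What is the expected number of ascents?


Write X = Σ X_I over i = 1, …, 52, with X_I the indicator of one ascent.
There are 52 indicators.
For each fixed i, the pair (π(i), π(i+1)) is a uniformly random ordered pair of distinct values from {1, …, 53}; by symmetry P[π(i) < π(i+1)] = 1/2.
By linearity: E[X] = 52 · (1/2) = (53 − 1) · (1/2) = 26 ≈ 26.0000.

E[X] = 26 = 26.0000.


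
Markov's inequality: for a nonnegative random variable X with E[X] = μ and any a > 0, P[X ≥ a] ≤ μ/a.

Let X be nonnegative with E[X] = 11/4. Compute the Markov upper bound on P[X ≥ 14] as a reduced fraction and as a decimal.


μ = E[X] = 11/4, a = 14.
Markov: P[X ≥ 14] ≤ μ/a = (11/4)/14 = 11/56.
Numerically: ≈ 0.1964.
(Since a = 14 > μ = 2.7500, the bound 11/56 is < 1 and informative.)

P[X ≥ 14] ≤ 11/56 ≈ 0.1964.


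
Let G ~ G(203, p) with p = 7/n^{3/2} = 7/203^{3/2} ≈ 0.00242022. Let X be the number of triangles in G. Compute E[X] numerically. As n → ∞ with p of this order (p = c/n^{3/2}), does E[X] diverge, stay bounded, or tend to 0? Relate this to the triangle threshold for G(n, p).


Number of potential triangles: C(203, 3) = 1373701.
Each occurs with probability p³ ≈ (0.00242022)³ ≈ 1.41762691e-08.
By linearity: E[X] = C(203, 3)·p³ ≈ 1373701 · 1.41762691e-08 ≈ 0.019474.
Since α = 3/2 > 1, p = c/n^{3/2} = o(1/n) is below the triangle threshold p ~ 1/n. Asymptotically E[X] ~ (c³/6)·n^{3(1−α)} = (7³/6)·n^{-1.5} → 0, so by Markov's inequality G has no triangles w.h.p.

E[X] ≈ 0.019474; in regime p = Θ(1/n^{3/2}) E[X] tends to 0 (below the triangle threshold p ~ 1/n).


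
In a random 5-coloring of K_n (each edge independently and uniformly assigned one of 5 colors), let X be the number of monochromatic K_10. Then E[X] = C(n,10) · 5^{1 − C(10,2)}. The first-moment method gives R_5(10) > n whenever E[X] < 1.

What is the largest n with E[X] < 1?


We need C(n, 10) · 5^{1 − 45} < 1, i.e. C(n, 10) < 5^{45 − 1} = 5684341886080801486968994140625.
Check values of n near the boundary:
  n = 5386: C(5386, 10) = 5613966214234562222231428510561; 5613966214234562222231428510561 < 5684341886080801486968994140625? YES
  n = 5387: C(5387, 10) = 5624406917627224603154306376491; 5624406917627224603154306376491 < 5684341886080801486968994140625? YES
  n = 5388: C(5388, 10) = 5634865093375880654852250419586; 5634865093375880654852250419586 < 5684341886080801486968994140625? YES
  n = 5389: C(5389, 10) = 5645340767466558997768874792926; 5645340767466558997768874792926 < 5684341886080801486968994140625? YES
  n = 5390: C(5390, 10) = 5655833965919099070255434039753; 5655833965919099070255434039753 < 5684341886080801486968994140625? YES
  n = 5391: C(5391, 10) = 5666344714787188828795213697883; 5666344714787188828795213697883 < 5684341886080801486968994140625? YES
  n = 5392: C(5392, 10) = 5676873040158402483252283957448; 5676873040158402483252283957448 < 5684341886080801486968994140625? YES
  n = 5393: C(5393, 10) = 5687418968154238267170642278008; 5687418968154238267170642278008 < 5684341886080801486968994140625? NO
The largest n with C(n, 10) < 5684341886080801486968994140625 is n = 5392 (where E[X] = 5676873040158402483252283957448/5684341886080801486968994140625 ≈ 0.9987). Hence R_5(10) > 5392, i.e. R_5(10) ≥ 5393.

Largest n = 5392; hence R_5(10) > 5392.


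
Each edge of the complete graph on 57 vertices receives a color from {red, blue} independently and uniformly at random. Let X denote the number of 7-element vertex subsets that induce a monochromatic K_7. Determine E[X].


Let X = Σ_S X_S over the C(57, 7) = 264385836 subsets S of size 7, where X_S = 1 if the K_7 on S is monochromatic.
For a fixed S, the K_7 on S has C(7, 2) = 21 edges. P[all 21 edges red] = (1/2)^21, and likewise for blue, so P[monochromatic] = 2·(1/2)^21 = 2^{1 − 21} = 1/1048576.
Summing: E[X] = C(57, 7) · 2^{1 − 21} = 264385836 · 1/1048576 = 66096459/262144.
Numerically: E[X] ≈ 252.13798.

E[X] = C(57,7)·2^(1−C(7,2)) = 66096459/262144 ≈ 252.13798.


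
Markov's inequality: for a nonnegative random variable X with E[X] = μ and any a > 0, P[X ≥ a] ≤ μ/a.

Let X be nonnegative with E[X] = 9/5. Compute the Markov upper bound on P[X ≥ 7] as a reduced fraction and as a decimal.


μ = E[X] = 9/5, a = 7.
Markov: P[X ≥ 7] ≤ μ/a = (9/5)/7 = 9/35.
Numerically: ≈ 0.25714.
(Since a = 7 > μ = 1.80000, the bound 9/35 is < 1 and informative.)

P[X ≥ 7] ≤ 9/35 ≈ 0.25714.


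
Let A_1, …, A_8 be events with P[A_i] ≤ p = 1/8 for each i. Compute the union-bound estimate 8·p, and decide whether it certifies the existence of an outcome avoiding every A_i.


Union bound: P[∪_{i=1}^{8} A_i] ≤ Σ_i P[A_i] ≤ 8·p = 8·(1/8) = 1.
Numerically: 1 ≈ 1.0000.
Is 1 < 1? NO.
Since the bound 1 is ≥ 1, the union bound is uninformative here; it does NOT by itself certify existence.

8·p = 1 ≈ 1.0000; existence NOT certified by the union bound.


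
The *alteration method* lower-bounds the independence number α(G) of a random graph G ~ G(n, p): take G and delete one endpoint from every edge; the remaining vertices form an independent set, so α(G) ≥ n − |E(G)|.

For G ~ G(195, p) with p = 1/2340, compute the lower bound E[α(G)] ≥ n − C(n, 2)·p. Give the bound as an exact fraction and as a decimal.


E[|E(G)|] = C(195, 2)·p = 18915 · (1/2340) = 97/12.
E[α(G)] ≥ n − E[|E(G)|] = 195 − 97/12 = 2243/12.
Numerically: ≈ 186.917.
(This is only a lower bound; the true E[α(G)] may be larger.)

E[α(G)] ≥ 2243/12 ≈ 186.917.


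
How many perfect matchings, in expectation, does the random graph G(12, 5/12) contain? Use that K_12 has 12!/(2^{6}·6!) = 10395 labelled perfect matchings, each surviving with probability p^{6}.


K_12 has 12!/(2^{6}·6!) = 10395 labelled perfect matchings.
For each such perfect matching H, let X_H = 1 if all 6 edges of H are present in G. Then P[X_H = 1] = p^{6} = (5/12)^{6} = 15625/2985984.
By linearity: E[X] = Σ_H E[X_H] = 10395 · p^{6} = 10395 · 15625/2985984 = 6015625/110592.
Numerically: E[X] ≈ 54.395.

E[X] = 10395 · (5/12)^{6} = 6015625/110592 ≈ 54.395.


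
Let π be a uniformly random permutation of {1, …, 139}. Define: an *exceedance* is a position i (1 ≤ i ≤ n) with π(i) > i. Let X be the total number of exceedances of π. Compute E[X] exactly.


Write X = Σ_{i=1}^{139} X_i, where X_i = 1_{π(i) > i}.
For each fixed i, π(i) is uniform over {1, …, 139} (marginal of a uniform permutation), so P[π(i) > i] = (n − i)/n. Summing: Σ_{i=1}^{139} (n − i)/n = (0 + 1 + … + 138)/139 = 139(139 − 1)/(2·139) = (139 − 1)/2.
Hence E[X] = Σ_{i=1}^{139} (139 − i)/139 = 69 ≈ 69.00000.

E[X] = 69 = 69.00000.


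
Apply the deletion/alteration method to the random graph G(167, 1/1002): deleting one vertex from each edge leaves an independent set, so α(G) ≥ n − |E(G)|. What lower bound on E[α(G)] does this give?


E[|E(G)|] = C(167, 2)·p = 13861 · (1/1002) = 83/6.
E[α(G)] ≥ n − E[|E(G)|] = 167 − 83/6 = 919/6.
Numerically: ≈ 153.1667.
(This is only a lower bound; the true E[α(G)] may be larger.)

E[α(G)] ≥ 919/6 ≈ 153.1667.


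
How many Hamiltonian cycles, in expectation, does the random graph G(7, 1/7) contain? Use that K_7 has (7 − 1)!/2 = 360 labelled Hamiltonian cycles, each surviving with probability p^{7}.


K_7 has (7 − 1)!/2 = 360 labelled Hamiltonian cycles.
For each such Hamiltonian cycle H, let X_H = 1 if all 7 edges of H are present in G. Then P[X_H = 1] = p^{7} = (1/7)^{7} = 1/823543.
By linearity: E[X] = Σ_H E[X_H] = 360 · p^{7} = 360 · 1/823543 = 360/823543.
Numerically: E[X] ≈ 0.0004371.

E[X] = 360 · (1/7)^{7} = 360/823543 ≈ 0.0004371.
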